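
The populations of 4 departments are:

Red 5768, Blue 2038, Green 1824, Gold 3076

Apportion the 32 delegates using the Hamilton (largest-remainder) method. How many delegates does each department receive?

Red: 14; Blue: 5; Green: 5; Gold: 8

The standard divisor is 12706/32 ≈ 397.062.
Standard quotas: Red 14.5267, Blue 5.1327, Green 4.5937, Gold 7.7469.
Lower quotas: Red 14, Blue 5, Green 4, Gold 7 (sum 30, leaving 2 seats).
Remainders in descending order: Gold 0.7469, Green 0.5937, Red 0.5267, Blue 0.1327.
Largest remainders: Gold, Green receive the extra seats.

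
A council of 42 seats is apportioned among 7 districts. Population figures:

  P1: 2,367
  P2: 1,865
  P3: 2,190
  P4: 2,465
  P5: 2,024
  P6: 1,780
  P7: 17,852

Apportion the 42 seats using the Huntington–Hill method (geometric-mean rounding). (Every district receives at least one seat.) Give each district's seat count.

P1: 3, P2: 3, P3: 3, P4: 3, P5: 3, P6: 2, P7: 25

With divisor 728: modified quotas P1 3.251, P2 2.562, P3 3.008, P4 3.386, P5 2.780, P6 2.445, P7 24.522.
Geometric-mean thresholds: P1 √(3·4)=3.464, P2 √(2·3)=2.449, P3 √(3·4)=3.464, P4 √(3·4)=3.464, P5 √(2·3)=2.449, P6 √(2·3)=2.449, P7 √(24·25)=24.495.
Each quota rounded against its threshold gives P1 3, P2 3, P3 3, P4 3, P5 3, P6 2, P7 25 (total 42).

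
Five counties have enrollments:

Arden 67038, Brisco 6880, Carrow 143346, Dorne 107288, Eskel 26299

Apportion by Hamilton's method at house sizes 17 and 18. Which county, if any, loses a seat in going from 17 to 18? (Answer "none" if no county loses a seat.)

Brisco

At 17 seats: Arden 3, Brisco 1, Carrow 7, Dorne 5, Eskel 1.
At 18 seats: Arden 4, Brisco 0, Carrow 7, Dorne 6, Eskel 1.
Brisco drops from 1 to 0.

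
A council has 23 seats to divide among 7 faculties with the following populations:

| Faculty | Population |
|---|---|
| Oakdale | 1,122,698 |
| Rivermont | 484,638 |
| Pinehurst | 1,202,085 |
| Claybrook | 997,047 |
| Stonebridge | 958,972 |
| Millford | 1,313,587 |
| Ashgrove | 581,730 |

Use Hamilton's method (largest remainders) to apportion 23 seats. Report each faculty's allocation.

Oakdale: 4, Rivermont: 2, Pinehurst: 4, Claybrook: 3, Stonebridge: 3, Millford: 5, Ashgrove: 2

The standard divisor is 6660757/23 ≈ 289598.13.
Standard quotas: Oakdale 3.8767, Rivermont 1.6735, Pinehurst 4.1509, Claybrook 3.4429, Stonebridge 3.3114, Millford 4.5359, Ashgrove 2.0087.
Lower quotas: Oakdale 3, Rivermont 1, Pinehurst 4, Claybrook 3, Stonebridge 3, Millford 4, Ashgrove 2 (sum 20, leaving 3 seats).
Remainders in descending order: Oakdale 0.8767, Rivermont 0.6735, Millford 0.5359, Claybrook 0.4429, Stonebridge 0.3114, Pinehurst 0.1509, Ashgrove 0.0087.
The surplus seats go to Oakdale, Rivermont, Millford.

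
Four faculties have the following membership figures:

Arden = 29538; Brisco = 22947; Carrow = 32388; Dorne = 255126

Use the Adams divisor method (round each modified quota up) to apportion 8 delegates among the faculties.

Standard divisor 339999/8 ≈ 42499.875; standard quotas: Arden 0.695, Brisco 0.540, Carrow 0.762, Dorne 6.003.
Rounding up gives 1, 1, 1, 7 = 10 seats, so the divisor must be adjusted.
With modified divisor 57400: modified quotas Arden 0.515, Brisco 0.400, Carrow 0.564, Dorne 4.445.
Rounding up: Arden 1, Brisco 1, Carrow 1, Dorne 5 (total 8).

Arden: 1; Brisco: 1; Carrow: 1; Dorne: 5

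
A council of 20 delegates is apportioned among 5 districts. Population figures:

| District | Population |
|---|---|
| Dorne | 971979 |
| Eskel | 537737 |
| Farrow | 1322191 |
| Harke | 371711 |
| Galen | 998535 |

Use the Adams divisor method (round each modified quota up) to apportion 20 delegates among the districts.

Standard divisor 4202153/20 ≈ 210107.65; standard quotas: Dorne 4.626, Eskel 2.559, Farrow 6.293, Harke 1.769, Galen 4.752.
Rounding up gives 5, 3, 7, 2, 5 = 22 seats, so the divisor must be adjusted.
With modified divisor 246300: modified quotas Dorne 3.946, Eskel 2.183, Farrow 5.368, Harke 1.509, Galen 4.054.
Rounding up: Dorne 4, Eskel 3, Farrow 6, Harke 2, Galen 5 (total 20).

Dorne 4, Eskel 3, Farrow 6, Harke 2, Galen 5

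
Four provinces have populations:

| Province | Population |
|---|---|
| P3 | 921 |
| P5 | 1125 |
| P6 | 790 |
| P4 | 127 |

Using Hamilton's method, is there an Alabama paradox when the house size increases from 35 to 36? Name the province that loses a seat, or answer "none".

At 35 seats: P3 11, P5 13, P6 9, P4 2.
At 36 seats: P3 11, P5 14, P6 10, P4 1.
P4 drops from 2 to 1.

P4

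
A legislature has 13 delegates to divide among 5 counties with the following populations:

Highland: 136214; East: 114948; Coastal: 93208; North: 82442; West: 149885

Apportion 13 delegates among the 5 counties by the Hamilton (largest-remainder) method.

Highland 3, East 3, Coastal 2, North 2, West 3

Standard divisor: 576697 ÷ 13 ≈ 44361.308.
Standard quotas: Highland 3.0706, East 2.5912, Coastal 2.1011, North 1.8584, West 3.3787.
Lower quotas: Highland 3, East 2, Coastal 2, North 1, West 3 (sum 11, leaving 2 seats).
Remainders in descending order: North 0.8584, East 0.5912, West 0.3787, Coastal 0.1011, Highland 0.0706.
The surplus seats go to North, East.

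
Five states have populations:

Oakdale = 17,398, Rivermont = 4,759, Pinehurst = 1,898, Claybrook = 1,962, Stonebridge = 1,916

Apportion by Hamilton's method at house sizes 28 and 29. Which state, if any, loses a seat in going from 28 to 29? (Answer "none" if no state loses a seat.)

At 28 seats: Oakdale 17, Rivermont 5, Pinehurst 2, Claybrook 2, Stonebridge 2.
At 29 seats: Oakdale 18, Rivermont 5, Pinehurst 2, Claybrook 2, Stonebridge 2.
No state's allocation decreased.

none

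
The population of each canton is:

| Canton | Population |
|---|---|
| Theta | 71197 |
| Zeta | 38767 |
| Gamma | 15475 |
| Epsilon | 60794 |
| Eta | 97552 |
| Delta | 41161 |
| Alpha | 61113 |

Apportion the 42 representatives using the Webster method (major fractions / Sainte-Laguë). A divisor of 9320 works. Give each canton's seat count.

With modified divisor 9320: modified quotas Theta 7.639, Zeta 4.160, Gamma 1.660, Epsilon 6.523, Eta 10.467, Delta 4.416, Alpha 6.557.
Rounding to the nearest integer: Theta 8, Zeta 4, Gamma 2, Epsilon 7, Eta 10, Delta 4, Alpha 7 (total 42).

Theta=8, Zeta=4, Gamma=2, Epsilon=7, Eta=10, Delta=4, Alpha=7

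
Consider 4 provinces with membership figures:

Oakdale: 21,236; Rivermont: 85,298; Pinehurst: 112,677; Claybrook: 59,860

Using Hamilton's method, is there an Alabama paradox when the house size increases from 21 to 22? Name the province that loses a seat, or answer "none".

Oakdale

At 21 seats: Oakdale 2, Rivermont 6, Pinehurst 8, Claybrook 5.
At 22 seats: Oakdale 1, Rivermont 7, Pinehurst 9, Claybrook 5.
Oakdale drops from 2 to 1.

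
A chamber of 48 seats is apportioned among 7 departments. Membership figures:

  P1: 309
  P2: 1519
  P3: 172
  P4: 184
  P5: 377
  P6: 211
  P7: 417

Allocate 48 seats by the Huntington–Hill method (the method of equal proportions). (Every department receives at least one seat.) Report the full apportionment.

With divisor 68: modified quotas P1 4.544, P2 22.338, P3 2.529, P4 2.706, P5 5.544, P6 3.103, P7 6.132.
Geometric-mean thresholds: P1 √(4·5)=4.472, P2 √(22·23)=22.494, P3 √(2·3)=2.449, P4 √(2·3)=2.449, P5 √(5·6)=5.477, P6 √(3·4)=3.464, P7 √(6·7)=6.481.
Each quota rounded against its threshold gives P1 5, P2 22, P3 3, P4 3, P5 6, P6 3, P7 6 (total 48).

P1=5; P2=22; P3=3; P4=3; P5=6; P6=3; P7=6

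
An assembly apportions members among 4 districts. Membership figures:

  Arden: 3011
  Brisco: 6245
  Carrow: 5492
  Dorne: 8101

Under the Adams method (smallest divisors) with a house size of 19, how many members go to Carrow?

Standard divisor 22849/19 ≈ 1202.579; standard quotas: Arden 2.504, Brisco 5.193, Carrow 4.567, Dorne 6.736.
Rounding up gives 3, 6, 5, 7 = 21 seats, so the divisor must be adjusted.
With modified divisor 1360: modified quotas Arden 2.214, Brisco 4.592, Carrow 4.038, Dorne 5.957.
Rounding up: Arden 3, Brisco 5, Carrow 5, Dorne 6 (total 19).
Carrow receives 5.

5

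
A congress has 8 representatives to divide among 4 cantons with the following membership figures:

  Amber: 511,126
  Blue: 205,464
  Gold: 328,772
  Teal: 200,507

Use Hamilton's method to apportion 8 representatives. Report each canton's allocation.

Total 1245869; standard divisor 1245869/8 ≈ 155733.625.
Standard quotas: Amber 3.2821, Blue 1.3193, Gold 2.1111, Teal 1.2875.
Lower quotas: Amber 3, Blue 1, Gold 2, Teal 1 (sum 7, leaving 1 seat).
Remainders in descending order: Blue 0.3193, Teal 0.2875, Amber 0.2821, Gold 0.1111.
The surplus seat goes to Blue.

Amber 3, Blue 2, Gold 2, Teal 1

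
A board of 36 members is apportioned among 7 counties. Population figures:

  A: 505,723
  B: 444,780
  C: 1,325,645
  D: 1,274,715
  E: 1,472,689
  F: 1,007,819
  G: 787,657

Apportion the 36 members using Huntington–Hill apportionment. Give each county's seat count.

A=3, B=2, C=7, D=7, E=8, F=5, G=4

With divisor 190347: modified quotas A 2.657, B 2.337, C 6.964, D 6.697, E 7.737, F 5.295, G 4.138.
Geometric-mean thresholds: A √(2·3)=2.449, B √(2·3)=2.449, C √(6·7)=6.481, D √(6·7)=6.481, E √(7·8)=7.483, F √(5·6)=5.477, G √(4·5)=4.472.
Each quota rounded against its threshold gives A 3, B 2, C 7, D 7, E 8, F 5, G 4 (total 36).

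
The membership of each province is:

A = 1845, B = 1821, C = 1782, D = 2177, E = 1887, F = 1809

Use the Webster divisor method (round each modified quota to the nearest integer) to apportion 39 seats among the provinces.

Standard divisor 11321/39 ≈ 290.282; standard quotas: A 6.356, B 6.273, C 6.139, D 7.500, E 6.501, F 6.232.
Rounding to the nearest integer gives 6, 6, 6, 7, 7, 6 = 38 seats, so the divisor must be adjusted.
With modified divisor 287: modified quotas A 6.429, B 6.345, C 6.209, D 7.585, E 6.575, F 6.303.
Rounding to the nearest integer: A 6, B 6, C 6, D 8, E 7, F 6 (total 39).

A: 6, B: 6, C: 6, D: 8, E: 7, F: 6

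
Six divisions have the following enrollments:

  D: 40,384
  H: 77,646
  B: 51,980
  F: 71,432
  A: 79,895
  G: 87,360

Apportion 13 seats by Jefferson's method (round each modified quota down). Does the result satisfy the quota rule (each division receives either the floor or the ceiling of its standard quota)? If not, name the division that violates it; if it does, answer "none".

none

Standard quotas: D 1.285, H 2.470, B 1.653, F 2.272, A 2.541, G 2.779.
Jefferson allocation: D 1, H 2, B 2, F 2, A 3, G 3.
Every allocation lies between the lower and upper quota.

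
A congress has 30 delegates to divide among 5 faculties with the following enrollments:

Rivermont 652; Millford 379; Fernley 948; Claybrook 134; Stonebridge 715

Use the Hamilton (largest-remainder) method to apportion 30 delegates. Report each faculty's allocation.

Rivermont 7; Millford 4; Fernley 10; Claybrook 1; Stonebridge 8

Total 2828; standard divisor 2828/30 ≈ 94.267.
Standard quotas: Rivermont 6.917, Millford 4.021, Fernley 10.057, Claybrook 1.421, Stonebridge 7.585.
Lower quotas: Rivermont 6, Millford 4, Fernley 10, Claybrook 1, Stonebridge 7 (sum 28, leaving 2 seats).
Remainders in descending order: Rivermont 0.917, Stonebridge 0.585, Claybrook 0.421, Fernley 0.057, Millford 0.021.
The surplus seats go to Rivermont, Stonebridge.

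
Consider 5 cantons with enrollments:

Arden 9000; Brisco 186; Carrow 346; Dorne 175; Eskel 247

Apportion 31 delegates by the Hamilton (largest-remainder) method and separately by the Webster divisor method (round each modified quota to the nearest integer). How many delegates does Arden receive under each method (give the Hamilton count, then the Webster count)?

28 and 27

Hamilton: Arden 28, Brisco 1, Carrow 1, Dorne 0, Eskel 1.
Webster: Arden 27, Brisco 1, Carrow 1, Dorne 1, Eskel 1.
Arden gets 28 under Hamilton and 27 under Webster.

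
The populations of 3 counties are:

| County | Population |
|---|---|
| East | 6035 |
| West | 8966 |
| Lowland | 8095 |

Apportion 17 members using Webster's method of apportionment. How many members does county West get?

7

Standard divisor 23096/17 ≈ 1358.588; standard quotas: East 4.442, West 6.599, Lowland 5.958.
Rounding to the nearest integer gives East 4, West 7, Lowland 6 — total 17, matching the house size, so no adjustment is needed.
West receives 7.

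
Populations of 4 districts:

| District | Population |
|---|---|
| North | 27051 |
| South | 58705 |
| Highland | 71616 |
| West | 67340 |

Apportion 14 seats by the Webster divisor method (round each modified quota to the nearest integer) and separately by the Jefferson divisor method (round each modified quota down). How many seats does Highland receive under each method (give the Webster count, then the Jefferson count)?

4 and 5

Webster: North 2, South 4, Highland 4, West 4.
Jefferson: North 1, South 4, Highland 5, West 4.
Highland gets 4 under Webster and 5 under Jefferson.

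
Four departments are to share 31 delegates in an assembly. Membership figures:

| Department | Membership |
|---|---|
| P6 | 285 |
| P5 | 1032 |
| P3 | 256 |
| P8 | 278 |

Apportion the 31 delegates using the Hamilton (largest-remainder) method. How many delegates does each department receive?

The standard divisor is 1851/31 ≈ 59.71.
Standard quotas: P6 4.773, P5 17.284, P3 4.287, P8 4.656.
Lower quotas: P6 4, P5 17, P3 4, P8 4 (sum 29, leaving 2 seats).
Remainders in descending order: P6 0.773, P8 0.656, P3 0.287, P5 0.284.
Largest remainders: P6, P8 receive the extra seats.

P6 5; P5 17; P3 4; P8 5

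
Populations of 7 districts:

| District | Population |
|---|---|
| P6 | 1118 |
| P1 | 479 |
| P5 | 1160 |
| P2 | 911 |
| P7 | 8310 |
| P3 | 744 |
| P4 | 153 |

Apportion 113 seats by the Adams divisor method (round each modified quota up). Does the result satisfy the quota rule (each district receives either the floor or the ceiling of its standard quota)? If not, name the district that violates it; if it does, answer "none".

Standard quotas: P6 9.812, P1 4.204, P5 10.181, P2 7.996, P7 72.934, P3 6.530, P4 1.343.
Adams allocation: P6 10, P1 5, P5 10, P2 8, P7 71, P3 7, P4 2.
P7 has quota 72.934 (lower 72, upper 73) but receives 71 — outside the quota interval.

P7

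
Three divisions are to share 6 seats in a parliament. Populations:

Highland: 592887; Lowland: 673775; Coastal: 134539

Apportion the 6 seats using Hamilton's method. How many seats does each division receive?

Highland=2; Lowland=3; Coastal=1

Total 1401201; standard divisor 1401201/6 ≈ 233533.5.
Standard quotas: Highland 2.5388, Lowland 2.8851, Coastal 0.5761.
Lower quotas: Highland 2, Lowland 2, Coastal 0 (sum 4, leaving 2 seats).
Remainders in descending order: Lowland 0.8851, Coastal 0.5761, Highland 0.5388.
Largest remainders: Lowland, Coastal receive the extra seats.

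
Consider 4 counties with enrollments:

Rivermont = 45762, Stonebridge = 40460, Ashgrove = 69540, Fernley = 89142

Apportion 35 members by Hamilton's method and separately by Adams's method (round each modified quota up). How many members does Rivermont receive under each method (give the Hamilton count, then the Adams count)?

6 and 7

Hamilton: Rivermont 6, Stonebridge 6, Ashgrove 10, Fernley 13.
Adams: Rivermont 7, Stonebridge 6, Ashgrove 10, Fernley 12.
Rivermont gets 6 under Hamilton and 7 under Adams.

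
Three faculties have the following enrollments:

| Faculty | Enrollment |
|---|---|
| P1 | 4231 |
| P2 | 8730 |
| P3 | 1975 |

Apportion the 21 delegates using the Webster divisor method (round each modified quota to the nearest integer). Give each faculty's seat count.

Standard divisor 14936/21 ≈ 711.238; standard quotas: P1 5.949, P2 12.274, P3 2.777.
Rounding to the nearest integer gives P1 6, P2 12, P3 3 — total 21, matching the house size, so no adjustment is needed.

P1 6, P2 12, P3 3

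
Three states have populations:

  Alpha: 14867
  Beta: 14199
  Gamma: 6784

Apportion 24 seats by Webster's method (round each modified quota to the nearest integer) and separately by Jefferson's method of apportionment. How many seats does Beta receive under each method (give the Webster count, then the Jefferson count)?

Webster: Alpha 10, Beta 9, Gamma 5.
Jefferson: Alpha 10, Beta 10, Gamma 4.
Beta gets 9 under Webster and 10 under Jefferson.

9 and 10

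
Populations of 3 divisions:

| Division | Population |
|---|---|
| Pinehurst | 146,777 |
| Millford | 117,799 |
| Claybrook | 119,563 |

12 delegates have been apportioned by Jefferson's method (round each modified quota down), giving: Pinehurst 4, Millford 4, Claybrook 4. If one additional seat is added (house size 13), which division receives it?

Pinehurst

Priority for the next seat is population ÷ (current seats + 1).
Priorities: Pinehurst 29355.400, Millford 23559.800, Claybrook 23912.600.
Highest priority: Pinehurst.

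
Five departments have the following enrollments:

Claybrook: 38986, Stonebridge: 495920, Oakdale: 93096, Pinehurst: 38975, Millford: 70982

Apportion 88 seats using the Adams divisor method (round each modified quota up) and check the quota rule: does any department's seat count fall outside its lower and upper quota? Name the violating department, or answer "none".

Standard quotas: Claybrook 4.649, Stonebridge 59.137, Oakdale 11.101, Pinehurst 4.648, Millford 8.464.
Adams allocation: Claybrook 5, Stonebridge 58, Oakdale 11, Pinehurst 5, Millford 9.
Stonebridge has quota 59.137 (lower 59, upper 60) but receives 58 — outside the quota interval.

Stonebridge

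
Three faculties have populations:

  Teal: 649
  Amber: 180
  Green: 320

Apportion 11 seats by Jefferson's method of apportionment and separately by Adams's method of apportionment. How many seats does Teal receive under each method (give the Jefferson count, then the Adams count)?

Jefferson: Teal 7, Amber 1, Green 3.
Adams: Teal 6, Amber 2, Green 3.
Teal gets 7 under Jefferson and 6 under Adams.

7 and 6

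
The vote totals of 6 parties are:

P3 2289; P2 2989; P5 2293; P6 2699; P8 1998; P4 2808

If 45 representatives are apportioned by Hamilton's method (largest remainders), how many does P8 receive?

6

Total 15076; standard divisor 15076/45 ≈ 335.022.
Standard quotas: P3 6.832, P2 8.922, P5 6.844, P6 8.056, P8 5.964, P4 8.382.
Lower quotas: P3 6, P2 8, P5 6, P6 8, P8 5, P4 8 (sum 41, leaving 4 seats).
Remainders in descending order: P8 0.964, P2 0.922, P5 0.844, P3 0.832, P4 0.382, P6 0.056.
Largest remainders: P8, P2, P5, P3 receive the extra seats.
P8 receives 6.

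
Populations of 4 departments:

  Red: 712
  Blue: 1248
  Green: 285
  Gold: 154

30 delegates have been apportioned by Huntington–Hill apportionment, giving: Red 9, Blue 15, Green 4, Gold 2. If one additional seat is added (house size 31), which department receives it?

Priority for the next seat is population ÷ (√(s·(s+1))).
Priorities: Red 75.051, Blue 80.558, Green 63.728, Gold 62.870.
Highest priority: Blue.

Blue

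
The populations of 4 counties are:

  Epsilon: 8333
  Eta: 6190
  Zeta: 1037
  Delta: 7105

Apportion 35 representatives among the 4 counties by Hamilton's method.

Epsilon: 13, Eta: 9, Zeta: 2, Delta: 11

Standard divisor: 22665 ÷ 35 ≈ 647.571.
Standard quotas: Epsilon 12.8681, Eta 9.5588, Zeta 1.6014, Delta 10.9718.
Lower quotas: Epsilon 12, Eta 9, Zeta 1, Delta 10 (sum 32, leaving 3 seats).
Remainders in descending order: Delta 0.9718, Epsilon 0.8681, Zeta 0.6014, Eta 0.5588.
Largest remainders: Delta, Epsilon, Zeta receive the extra seats.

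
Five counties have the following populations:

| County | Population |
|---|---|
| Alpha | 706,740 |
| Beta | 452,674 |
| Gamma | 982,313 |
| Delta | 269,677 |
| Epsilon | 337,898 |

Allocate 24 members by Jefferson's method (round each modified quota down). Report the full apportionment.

Alpha 6; Beta 4; Gamma 9; Delta 2; Epsilon 3

Standard divisor 2749302/24 ≈ 114554.25; standard quotas: Alpha 6.169, Beta 3.952, Gamma 8.575, Delta 2.354, Epsilon 2.950.
Rounding down gives 6, 3, 8, 2, 2 = 21 seats, so the divisor must be adjusted.
With modified divisor 105100: modified quotas Alpha 6.724, Beta 4.307, Gamma 9.346, Delta 2.566, Epsilon 3.215.
Rounding down: Alpha 6, Beta 4, Gamma 9, Delta 2, Epsilon 3 (total 24).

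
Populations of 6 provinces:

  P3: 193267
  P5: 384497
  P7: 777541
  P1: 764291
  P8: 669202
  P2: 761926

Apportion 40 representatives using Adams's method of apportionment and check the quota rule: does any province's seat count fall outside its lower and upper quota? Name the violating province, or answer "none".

none

Standard quotas: P3 2.177, P5 4.331, P7 8.759, P1 8.610, P8 7.539, P2 8.583.
Adams allocation: P3 3, P5 5, P7 9, P1 8, P8 7, P2 8.
Every allocation lies between the lower and upper quota.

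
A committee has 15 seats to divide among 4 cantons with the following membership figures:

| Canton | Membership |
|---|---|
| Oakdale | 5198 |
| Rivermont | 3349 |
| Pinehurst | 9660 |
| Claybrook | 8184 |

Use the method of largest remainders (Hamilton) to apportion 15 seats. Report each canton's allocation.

The standard divisor is 26391/15 ≈ 1759.4.
Standard quotas: Oakdale 2.9544, Rivermont 1.9035, Pinehurst 5.4905, Claybrook 4.6516.
Lower quotas: Oakdale 2, Rivermont 1, Pinehurst 5, Claybrook 4 (sum 12, leaving 3 seats).
Remainders in descending order: Oakdale 0.9544, Rivermont 0.9035, Claybrook 0.6516, Pinehurst 0.4905.
Largest remainders: Oakdale, Rivermont, Claybrook receive the extra seats.

Oakdale=3, Rivermont=2, Pinehurst=5, Claybrook=5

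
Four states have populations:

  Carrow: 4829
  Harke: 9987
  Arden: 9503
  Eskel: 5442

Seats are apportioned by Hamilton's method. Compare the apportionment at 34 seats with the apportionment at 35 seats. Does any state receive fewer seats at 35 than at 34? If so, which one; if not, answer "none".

none

At 34 seats: Carrow 6, Harke 11, Arden 11, Eskel 6.
At 35 seats: Carrow 6, Harke 12, Arden 11, Eskel 6.
No state's allocation decreased.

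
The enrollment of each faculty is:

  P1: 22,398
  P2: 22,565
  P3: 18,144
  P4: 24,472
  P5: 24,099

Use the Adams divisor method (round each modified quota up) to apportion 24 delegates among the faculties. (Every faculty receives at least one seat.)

Standard divisor 111678/24 ≈ 4653.25; standard quotas: P1 4.813, P2 4.849, P3 3.899, P4 5.259, P5 5.179.
Rounding up gives 5, 5, 4, 6, 6 = 26 seats, so the divisor must be adjusted.
With modified divisor 5200: modified quotas P1 4.307, P2 4.339, P3 3.489, P4 4.706, P5 4.634.
Rounding up: P1 5, P2 5, P3 4, P4 5, P5 5 (total 24).

P1: 5; P2: 5; P3: 4; P4: 5; P5: 5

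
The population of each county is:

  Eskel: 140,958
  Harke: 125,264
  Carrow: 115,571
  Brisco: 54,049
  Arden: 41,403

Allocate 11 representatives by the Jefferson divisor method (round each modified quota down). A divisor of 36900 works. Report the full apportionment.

With modified divisor 36900: modified quotas Eskel 3.820, Harke 3.395, Carrow 3.132, Brisco 1.465, Arden 1.122.
Rounding down: Eskel 3, Harke 3, Carrow 3, Brisco 1, Arden 1 (total 11).

Eskel 3, Harke 3, Carrow 3, Brisco 1, Arden 1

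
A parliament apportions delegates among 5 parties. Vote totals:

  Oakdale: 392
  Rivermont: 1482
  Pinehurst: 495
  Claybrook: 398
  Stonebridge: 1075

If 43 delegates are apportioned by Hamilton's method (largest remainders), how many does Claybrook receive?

Total 3842; standard divisor 3842/43 ≈ 89.349.
Standard quotas: Oakdale 4.387, Rivermont 16.587, Pinehurst 5.540, Claybrook 4.454, Stonebridge 12.031.
Lower quotas: Oakdale 4, Rivermont 16, Pinehurst 5, Claybrook 4, Stonebridge 12 (sum 41, leaving 2 seats).
Remainders in descending order: Rivermont 0.587, Pinehurst 0.540, Claybrook 0.454, Oakdale 0.387, Stonebridge 0.031.
The surplus seats go to Rivermont, Pinehurst.
Claybrook receives 4.

4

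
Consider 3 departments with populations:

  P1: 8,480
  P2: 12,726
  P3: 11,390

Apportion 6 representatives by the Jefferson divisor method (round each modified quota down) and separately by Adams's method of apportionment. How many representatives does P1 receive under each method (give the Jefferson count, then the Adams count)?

Jefferson: P1 1, P2 3, P3 2.
Adams: P1 2, P2 2, P3 2.
P1 gets 1 under Jefferson and 2 under Adams.

1 and 2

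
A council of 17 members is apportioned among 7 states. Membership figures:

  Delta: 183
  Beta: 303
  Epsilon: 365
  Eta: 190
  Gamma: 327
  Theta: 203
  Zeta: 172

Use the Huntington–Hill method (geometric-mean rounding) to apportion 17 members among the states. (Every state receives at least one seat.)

Delta 2, Beta 3, Epsilon 3, Eta 2, Gamma 3, Theta 2, Zeta 2

With divisor 113: modified quotas Delta 1.619, Beta 2.681, Epsilon 3.230, Eta 1.681, Gamma 2.894, Theta 1.796, Zeta 1.522.
Geometric-mean thresholds: Delta √(1·2)=1.414, Beta √(2·3)=2.449, Epsilon √(3·4)=3.464, Eta √(1·2)=1.414, Gamma √(2·3)=2.449, Theta √(1·2)=1.414, Zeta √(1·2)=1.414.
Each quota rounded against its threshold gives Delta 2, Beta 3, Epsilon 3, Eta 2, Gamma 3, Theta 2, Zeta 2 (total 17).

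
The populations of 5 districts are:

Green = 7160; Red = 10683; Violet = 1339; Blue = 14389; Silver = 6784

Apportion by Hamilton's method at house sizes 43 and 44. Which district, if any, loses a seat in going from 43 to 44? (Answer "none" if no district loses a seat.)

Violet

At 43 seats: Green 8, Red 11, Violet 2, Blue 15, Silver 7.
At 44 seats: Green 8, Red 12, Violet 1, Blue 16, Silver 7.
Violet drops from 2 to 1.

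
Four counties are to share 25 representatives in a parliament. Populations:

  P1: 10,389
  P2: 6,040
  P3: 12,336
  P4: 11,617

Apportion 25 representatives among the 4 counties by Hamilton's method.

P1 6; P2 4; P3 8; P4 7

Total 40382; standard divisor 40382/25 ≈ 1615.28.
Standard quotas: P1 6.4317, P2 3.7393, P3 7.6371, P4 7.1919.
Lower quotas: P1 6, P2 3, P3 7, P4 7 (sum 23, leaving 2 seats).
Remainders in descending order: P2 0.7393, P3 0.6371, P1 0.4317, P4 0.1919.
Largest remainders: P2, P3 receive the extra seats.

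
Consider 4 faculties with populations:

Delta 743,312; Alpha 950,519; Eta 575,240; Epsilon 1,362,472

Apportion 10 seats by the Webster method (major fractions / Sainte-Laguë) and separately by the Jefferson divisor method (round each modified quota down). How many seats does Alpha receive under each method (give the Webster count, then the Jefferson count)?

Webster: Delta 2, Alpha 2, Eta 2, Epsilon 4.
Jefferson: Delta 2, Alpha 3, Eta 1, Epsilon 4.
Alpha gets 2 under Webster and 3 under Jefferson.

2 and 3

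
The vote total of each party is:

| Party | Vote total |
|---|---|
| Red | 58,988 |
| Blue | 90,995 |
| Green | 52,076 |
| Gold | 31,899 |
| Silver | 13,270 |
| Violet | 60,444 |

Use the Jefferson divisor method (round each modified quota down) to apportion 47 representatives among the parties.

Red 9, Blue 14, Green 8, Gold 5, Silver 2, Violet 9

Standard divisor 307672/47 ≈ 6546.213; standard quotas: Red 9.011, Blue 13.900, Green 7.955, Gold 4.873, Silver 2.027, Violet 9.233.
Rounding down gives 9, 13, 7, 4, 2, 9 = 44 seats, so the divisor must be adjusted.
With modified divisor 6200: modified quotas Red 9.514, Blue 14.677, Green 8.399, Gold 5.145, Silver 2.140, Violet 9.749.
Rounding down: Red 9, Blue 14, Green 8, Gold 5, Silver 2, Violet 9 (total 47).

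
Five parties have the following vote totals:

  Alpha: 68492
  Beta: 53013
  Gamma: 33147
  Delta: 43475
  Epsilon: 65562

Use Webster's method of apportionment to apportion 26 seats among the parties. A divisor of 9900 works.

With modified divisor 9900: modified quotas Alpha 6.918, Beta 5.355, Gamma 3.348, Delta 4.391, Epsilon 6.622.
Rounding to the nearest integer: Alpha 7, Beta 5, Gamma 3, Delta 4, Epsilon 7 (total 26).

Alpha: 7, Beta: 5, Gamma: 3, Delta: 4, Epsilon: 7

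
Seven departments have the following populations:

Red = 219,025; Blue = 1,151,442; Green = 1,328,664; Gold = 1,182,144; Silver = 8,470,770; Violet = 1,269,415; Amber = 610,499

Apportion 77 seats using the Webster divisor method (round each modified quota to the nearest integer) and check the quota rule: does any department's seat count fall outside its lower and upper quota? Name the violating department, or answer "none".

Standard quotas: Red 1.185, Blue 6.230, Green 7.189, Gold 6.396, Silver 45.830, Violet 6.868, Amber 3.303.
Webster allocation: Red 1, Blue 6, Green 7, Gold 6, Silver 47, Violet 7, Amber 3.
Silver has quota 45.830 (lower 45, upper 46) but receives 47 — outside the quota interval.

Silver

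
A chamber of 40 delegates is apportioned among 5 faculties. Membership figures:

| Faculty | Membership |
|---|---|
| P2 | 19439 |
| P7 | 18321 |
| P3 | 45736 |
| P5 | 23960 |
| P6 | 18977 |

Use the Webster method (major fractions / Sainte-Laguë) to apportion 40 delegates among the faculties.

Standard divisor 126433/40 ≈ 3160.825; standard quotas: P2 6.150, P7 5.796, P3 14.470, P5 7.580, P6 6.004.
Rounding to the nearest integer gives P2 6, P7 6, P3 14, P5 8, P6 6 — total 40, matching the house size, so no adjustment is needed.

P2=6, P7=6, P3=14, P5=8, P6=6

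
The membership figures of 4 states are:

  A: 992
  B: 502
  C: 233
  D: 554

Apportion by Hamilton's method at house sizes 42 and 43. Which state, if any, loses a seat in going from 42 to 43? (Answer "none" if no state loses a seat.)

C

At 42 seats: A 18, B 9, C 5, D 10.
At 43 seats: A 19, B 10, C 4, D 10.
C drops from 5 to 4.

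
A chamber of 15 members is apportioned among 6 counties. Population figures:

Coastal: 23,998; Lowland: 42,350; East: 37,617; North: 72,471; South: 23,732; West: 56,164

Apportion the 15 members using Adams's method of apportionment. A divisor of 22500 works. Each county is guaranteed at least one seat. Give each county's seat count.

With modified divisor 22500: modified quotas Coastal 1.067, Lowland 1.882, East 1.672, North 3.221, South 1.055, West 2.496.
Rounding up: Coastal 2, Lowland 2, East 2, North 4, South 2, West 3 (total 15).

Coastal 2, Lowland 2, East 2, North 4, South 2, West 3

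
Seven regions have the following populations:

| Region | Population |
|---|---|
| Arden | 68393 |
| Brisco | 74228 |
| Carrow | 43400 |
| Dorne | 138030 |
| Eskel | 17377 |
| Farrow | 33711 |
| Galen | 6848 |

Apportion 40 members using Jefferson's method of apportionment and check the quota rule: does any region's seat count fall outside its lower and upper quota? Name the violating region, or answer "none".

Standard quotas: Arden 7.162, Brisco 7.773, Carrow 4.545, Dorne 14.454, Eskel 1.820, Farrow 3.530, Galen 0.717.
Jefferson allocation: Arden 7, Brisco 8, Carrow 5, Dorne 15, Eskel 2, Farrow 3, Galen 0.
Every allocation lies between the lower and upper quota.

none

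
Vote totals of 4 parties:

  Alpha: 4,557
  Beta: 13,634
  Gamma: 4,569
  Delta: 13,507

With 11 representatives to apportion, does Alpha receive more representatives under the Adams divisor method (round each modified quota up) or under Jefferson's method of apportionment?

Adams

Adams: Alpha 2, Beta 4, Gamma 2, Delta 3.
Jefferson: Alpha 1, Beta 5, Gamma 1, Delta 4.
Alpha gets 2 under Adams and 1 under Jefferson.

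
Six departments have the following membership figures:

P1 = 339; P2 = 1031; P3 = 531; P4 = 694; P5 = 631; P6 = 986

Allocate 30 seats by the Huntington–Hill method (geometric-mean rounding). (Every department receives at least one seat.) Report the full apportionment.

P1=2, P2=7, P3=4, P4=5, P5=5, P6=7

With divisor 140: modified quotas P1 2.421, P2 7.364, P3 3.793, P4 4.957, P5 4.507, P6 7.043.
Geometric-mean thresholds: P1 √(2·3)=2.449, P2 √(7·8)=7.483, P3 √(3·4)=3.464, P4 √(4·5)=4.472, P5 √(4·5)=4.472, P6 √(7·8)=7.483.
Each quota rounded against its threshold gives P1 2, P2 7, P3 4, P4 5, P5 5, P6 7 (total 30).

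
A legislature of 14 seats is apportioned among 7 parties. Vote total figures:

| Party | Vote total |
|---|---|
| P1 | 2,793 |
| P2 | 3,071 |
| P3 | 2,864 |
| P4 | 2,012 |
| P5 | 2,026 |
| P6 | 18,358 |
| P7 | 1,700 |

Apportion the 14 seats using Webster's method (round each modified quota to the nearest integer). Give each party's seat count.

P1: 1, P2: 1, P3: 1, P4: 1, P5: 1, P6: 8, P7: 1

Standard divisor 32824/14 ≈ 2344.571; standard quotas: P1 1.191, P2 1.310, P3 1.222, P4 0.858, P5 0.864, P6 7.830, P7 0.725.
Rounding to the nearest integer gives P1 1, P2 1, P3 1, P4 1, P5 1, P6 8, P7 1 — total 14, matching the house size, so no adjustment is needed.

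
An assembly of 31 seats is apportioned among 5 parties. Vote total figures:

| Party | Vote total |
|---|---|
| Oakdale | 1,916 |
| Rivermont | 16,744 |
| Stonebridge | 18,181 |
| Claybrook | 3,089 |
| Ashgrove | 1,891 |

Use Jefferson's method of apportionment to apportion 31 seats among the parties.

Standard divisor 41821/31 ≈ 1349.065; standard quotas: Oakdale 1.420, Rivermont 12.412, Stonebridge 13.477, Claybrook 2.290, Ashgrove 1.402.
Rounding down gives 1, 12, 13, 2, 1 = 29 seats, so the divisor must be adjusted.
With modified divisor 1250: modified quotas Oakdale 1.533, Rivermont 13.395, Stonebridge 14.545, Claybrook 2.471, Ashgrove 1.513.
Rounding down: Oakdale 1, Rivermont 13, Stonebridge 14, Claybrook 2, Ashgrove 1 (total 31).

Oakdale=1, Rivermont=13, Stonebridge=14, Claybrook=2, Ashgrove=1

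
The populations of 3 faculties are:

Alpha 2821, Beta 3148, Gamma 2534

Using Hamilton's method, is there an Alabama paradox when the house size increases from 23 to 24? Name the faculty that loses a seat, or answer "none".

At 23 seats: Alpha 8, Beta 8, Gamma 7.
At 24 seats: Alpha 8, Beta 9, Gamma 7.
No faculty's allocation decreased.

none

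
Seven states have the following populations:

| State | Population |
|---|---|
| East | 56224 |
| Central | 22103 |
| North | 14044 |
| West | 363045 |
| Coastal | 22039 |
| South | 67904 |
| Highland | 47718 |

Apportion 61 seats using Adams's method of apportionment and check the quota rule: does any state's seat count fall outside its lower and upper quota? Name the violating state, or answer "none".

Standard quotas: East 5.783, Central 2.273, North 1.444, West 37.340, Coastal 2.267, South 6.984, Highland 4.908.
Adams allocation: East 6, Central 3, North 2, West 35, Coastal 3, South 7, Highland 5.
West has quota 37.340 (lower 37, upper 38) but receives 35 — outside the quota interval.

West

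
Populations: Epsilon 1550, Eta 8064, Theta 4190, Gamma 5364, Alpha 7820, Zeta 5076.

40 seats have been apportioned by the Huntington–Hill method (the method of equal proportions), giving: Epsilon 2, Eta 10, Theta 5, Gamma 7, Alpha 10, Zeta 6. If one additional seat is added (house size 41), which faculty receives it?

Priority for the next seat is population ÷ (√(s·(s+1))).
Priorities: Epsilon 632.785, Eta 768.872, Theta 764.986, Gamma 716.795, Alpha 745.608, Zeta 783.244.
Highest priority: Zeta.

Zeta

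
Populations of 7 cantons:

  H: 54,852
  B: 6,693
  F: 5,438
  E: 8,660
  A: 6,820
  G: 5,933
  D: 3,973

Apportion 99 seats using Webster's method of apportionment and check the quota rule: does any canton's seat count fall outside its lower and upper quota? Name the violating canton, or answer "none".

Standard quotas: H 58.790, B 7.173, F 5.828, E 9.282, A 7.310, G 6.359, D 4.258.
Webster allocation: H 60, B 7, F 6, E 9, A 7, G 6, D 4.
H has quota 58.790 (lower 58, upper 59) but receives 60 — outside the quota interval.

H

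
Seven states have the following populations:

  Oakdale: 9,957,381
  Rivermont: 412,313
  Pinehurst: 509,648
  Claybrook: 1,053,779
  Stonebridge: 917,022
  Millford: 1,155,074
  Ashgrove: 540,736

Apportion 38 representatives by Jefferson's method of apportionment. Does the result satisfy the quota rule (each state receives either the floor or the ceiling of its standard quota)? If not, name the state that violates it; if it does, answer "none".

Oakdale

Standard quotas: Oakdale 26.013, Rivermont 1.077, Pinehurst 1.331, Claybrook 2.753, Stonebridge 2.396, Millford 3.018, Ashgrove 1.413.
Jefferson allocation: Oakdale 28, Rivermont 1, Pinehurst 1, Claybrook 2, Stonebridge 2, Millford 3, Ashgrove 1.
Oakdale has quota 26.013 (lower 26, upper 27) but receives 28 — outside the quota interval.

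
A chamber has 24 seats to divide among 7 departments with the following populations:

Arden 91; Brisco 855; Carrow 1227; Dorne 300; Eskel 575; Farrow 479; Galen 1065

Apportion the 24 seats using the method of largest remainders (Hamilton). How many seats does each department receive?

Arden 0; Brisco 4; Carrow 6; Dorne 2; Eskel 3; Farrow 3; Galen 6

Total 4592; standard divisor 4592/24 ≈ 191.333.
Standard quotas: Arden 0.476, Brisco 4.469, Carrow 6.413, Dorne 1.568, Eskel 3.005, Farrow 2.503, Galen 5.566.
Lower quotas: Arden 0, Brisco 4, Carrow 6, Dorne 1, Eskel 3, Farrow 2, Galen 5 (sum 21, leaving 3 seats).
Remainders in descending order: Dorne 0.568, Galen 0.566, Farrow 0.503, Arden 0.476, Brisco 0.469, Carrow 0.413, Eskel 0.005.
Largest remainders: Dorne, Galen, Farrow receive the extra seats.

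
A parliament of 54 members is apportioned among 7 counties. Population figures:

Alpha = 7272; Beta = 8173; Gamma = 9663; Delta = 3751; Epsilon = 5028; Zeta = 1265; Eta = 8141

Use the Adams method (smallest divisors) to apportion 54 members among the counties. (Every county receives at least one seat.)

Alpha 9, Beta 10, Gamma 12, Delta 5, Epsilon 6, Zeta 2, Eta 10

Standard divisor 43293/54 ≈ 801.722; standard quotas: Alpha 9.070, Beta 10.194, Gamma 12.053, Delta 4.679, Epsilon 6.271, Zeta 1.578, Eta 10.154.
Rounding up gives 10, 11, 13, 5, 7, 2, 11 = 59 seats, so the divisor must be adjusted.
With modified divisor 860: modified quotas Alpha 8.456, Beta 9.503, Gamma 11.236, Delta 4.362, Epsilon 5.847, Zeta 1.471, Eta 9.466.
Rounding up: Alpha 9, Beta 10, Gamma 12, Delta 5, Epsilon 6, Zeta 2, Eta 10 (total 54).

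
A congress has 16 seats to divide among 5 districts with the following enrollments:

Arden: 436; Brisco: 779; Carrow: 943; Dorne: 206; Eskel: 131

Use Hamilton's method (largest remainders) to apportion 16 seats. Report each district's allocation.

Standard divisor: 2495 ÷ 16 ≈ 155.938.
Standard quotas: Arden 2.796, Brisco 4.996, Carrow 6.047, Dorne 1.321, Eskel 0.840.
Lower quotas: Arden 2, Brisco 4, Carrow 6, Dorne 1, Eskel 0 (sum 13, leaving 3 seats).
Remainders in descending order: Brisco 0.996, Eskel 0.840, Arden 0.796, Dorne 0.321, Carrow 0.047.
Largest remainders: Brisco, Eskel, Arden receive the extra seats.

Arden=3, Brisco=5, Carrow=6, Dorne=1, Eskel=1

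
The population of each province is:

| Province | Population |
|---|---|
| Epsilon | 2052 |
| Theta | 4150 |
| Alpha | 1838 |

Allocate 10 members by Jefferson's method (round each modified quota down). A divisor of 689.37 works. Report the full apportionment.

Epsilon 2, Theta 6, Alpha 2

With modified divisor 689.37: modified quotas Epsilon 2.977, Theta 6.020, Alpha 2.666.
Rounding down: Epsilon 2, Theta 6, Alpha 2 (total 10).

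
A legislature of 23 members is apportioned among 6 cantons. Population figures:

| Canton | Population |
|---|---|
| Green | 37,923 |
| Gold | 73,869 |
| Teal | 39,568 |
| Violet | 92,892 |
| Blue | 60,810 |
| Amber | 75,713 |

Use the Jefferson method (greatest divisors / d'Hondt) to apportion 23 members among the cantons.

Green=2; Gold=4; Teal=2; Violet=6; Blue=4; Amber=5

Standard divisor 380775/23 ≈ 16555.435; standard quotas: Green 2.291, Gold 4.462, Teal 2.390, Violet 5.611, Blue 3.673, Amber 4.573.
Rounding down gives 2, 4, 2, 5, 3, 4 = 20 seats, so the divisor must be adjusted.
With modified divisor 15000: modified quotas Green 2.528, Gold 4.925, Teal 2.638, Violet 6.193, Blue 4.054, Amber 5.048.
Rounding down: Green 2, Gold 4, Teal 2, Violet 6, Blue 4, Amber 5 (total 23).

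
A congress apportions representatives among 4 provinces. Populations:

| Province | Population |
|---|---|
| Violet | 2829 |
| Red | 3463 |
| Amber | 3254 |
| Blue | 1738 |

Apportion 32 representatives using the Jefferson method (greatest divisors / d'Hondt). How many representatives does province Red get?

10

Standard divisor 11284/32 ≈ 352.625; standard quotas: Violet 8.023, Red 9.821, Amber 9.228, Blue 4.929.
Rounding down gives 8, 9, 9, 4 = 30 seats, so the divisor must be adjusted.
With modified divisor 340: modified quotas Violet 8.321, Red 10.185, Amber 9.571, Blue 5.112.
Rounding down: Violet 8, Red 10, Amber 9, Blue 5 (total 32).
Red receives 10.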